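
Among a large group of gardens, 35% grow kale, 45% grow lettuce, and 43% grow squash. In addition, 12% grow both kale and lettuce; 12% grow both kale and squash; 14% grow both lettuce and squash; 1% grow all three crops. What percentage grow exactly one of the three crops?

50%

Using the inclusion–exclusion count for exactly one event:
P(exactly one) = 35 + 45 + 43 − 2·12 − 2·12 − 2·14 + 3·1 = 50%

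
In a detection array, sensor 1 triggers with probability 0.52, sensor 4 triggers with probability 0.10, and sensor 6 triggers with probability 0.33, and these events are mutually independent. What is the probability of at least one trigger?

0.71056

P(none) = (1 − 0.52) × (1 − 0.10) × (1 − 0.33) = 0.48 × 0.90 × 0.67 = 0.28944
P(at least one) = 1 − 0.28944 = 0.71056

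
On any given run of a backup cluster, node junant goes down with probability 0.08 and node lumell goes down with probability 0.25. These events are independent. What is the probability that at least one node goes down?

0.31

P(none) = (1 − 0.08) × (1 − 0.25) = 0.92 × 0.75 = 0.69
P(at least one) = 1 − 0.69 = 0.31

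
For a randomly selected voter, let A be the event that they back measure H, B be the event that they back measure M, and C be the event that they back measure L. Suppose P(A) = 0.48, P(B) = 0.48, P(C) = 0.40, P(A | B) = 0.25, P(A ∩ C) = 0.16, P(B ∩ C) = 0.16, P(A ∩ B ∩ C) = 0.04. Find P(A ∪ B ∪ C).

P(A ∩ B) = P(B)·P(A|B) = 0.48 × 0.25 = 0.12
P(A ∪ B ∪ C) = 0.48 + 0.48 + 0.40 − 0.12 − 0.16 − 0.16 + 0.04 = 0.96

0.96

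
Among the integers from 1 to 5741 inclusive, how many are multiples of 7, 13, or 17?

Using inclusion–exclusion:
820 + 441 + 337 − 63 − 48 − 25 + 3 = 1465

1465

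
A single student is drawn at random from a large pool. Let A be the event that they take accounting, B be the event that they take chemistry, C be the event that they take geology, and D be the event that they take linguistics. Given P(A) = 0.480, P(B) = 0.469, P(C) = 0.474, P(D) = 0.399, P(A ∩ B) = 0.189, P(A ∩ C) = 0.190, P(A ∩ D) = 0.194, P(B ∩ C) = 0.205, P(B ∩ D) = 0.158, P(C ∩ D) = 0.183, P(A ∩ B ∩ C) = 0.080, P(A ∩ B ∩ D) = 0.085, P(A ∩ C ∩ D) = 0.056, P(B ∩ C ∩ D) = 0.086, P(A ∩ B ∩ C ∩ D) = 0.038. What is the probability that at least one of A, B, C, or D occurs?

0.972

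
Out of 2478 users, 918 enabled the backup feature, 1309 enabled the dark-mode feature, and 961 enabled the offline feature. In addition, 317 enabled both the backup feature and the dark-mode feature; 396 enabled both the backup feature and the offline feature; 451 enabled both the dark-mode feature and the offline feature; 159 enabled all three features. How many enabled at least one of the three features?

|at least one| = 918 + 1309 + 961 − 317 − 396 − 451 + 159 = 2183

2183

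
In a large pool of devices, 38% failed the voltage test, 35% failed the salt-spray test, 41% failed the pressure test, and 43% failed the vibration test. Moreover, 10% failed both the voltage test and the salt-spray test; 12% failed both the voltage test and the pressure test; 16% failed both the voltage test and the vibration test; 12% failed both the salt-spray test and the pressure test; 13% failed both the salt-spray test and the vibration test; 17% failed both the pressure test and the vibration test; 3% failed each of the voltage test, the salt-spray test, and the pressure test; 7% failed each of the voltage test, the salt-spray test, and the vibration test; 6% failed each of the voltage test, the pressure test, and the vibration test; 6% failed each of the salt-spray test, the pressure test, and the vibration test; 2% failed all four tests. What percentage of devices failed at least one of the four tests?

Using inclusion–exclusion:
P(union) = 38 + 35 + 41 + 43 − 10 − 12 − 16 − 12 − 13 − 17 + 3 + 7 + 6 + 6 − 2 = 97%

97%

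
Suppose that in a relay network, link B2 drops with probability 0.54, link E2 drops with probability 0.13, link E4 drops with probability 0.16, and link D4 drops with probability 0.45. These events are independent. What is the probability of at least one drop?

P(none) = (1 − 0.54) × (1 − 0.13) × (1 − 0.16) × (1 − 0.45) = 0.46 × 0.87 × 0.84 × 0.55 = 0.1848924
P(at least one) = 1 − 0.1848924 = 0.8151076

0.8151076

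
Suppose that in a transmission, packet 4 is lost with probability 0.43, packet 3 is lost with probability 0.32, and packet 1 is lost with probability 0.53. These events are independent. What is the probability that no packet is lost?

0.182172

P(none) = (1 − 0.43) × (1 − 0.32) × (1 − 0.53) = 0.57 × 0.68 × 0.47 = 0.182172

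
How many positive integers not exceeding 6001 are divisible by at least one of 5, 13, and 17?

1830

⌊6001/5⌋ + ⌊6001/13⌋ + ⌊6001/17⌋ − ⌊6001/65⌋ − ⌊6001/85⌋ − ⌊6001/221⌋ + ⌊6001/1105⌋ = 1200 + 461 + 353 − 92 − 70 − 27 + 5 = 1830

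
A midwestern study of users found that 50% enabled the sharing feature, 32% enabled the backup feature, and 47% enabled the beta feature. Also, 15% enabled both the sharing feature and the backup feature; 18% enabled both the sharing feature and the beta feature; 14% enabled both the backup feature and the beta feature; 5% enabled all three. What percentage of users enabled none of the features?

Inclusion–exclusion gives
P(union) = 50 + 32 + 47 − 15 − 18 − 14 + 5 = 87%
P(none) = 100% − 87% = 13%

13%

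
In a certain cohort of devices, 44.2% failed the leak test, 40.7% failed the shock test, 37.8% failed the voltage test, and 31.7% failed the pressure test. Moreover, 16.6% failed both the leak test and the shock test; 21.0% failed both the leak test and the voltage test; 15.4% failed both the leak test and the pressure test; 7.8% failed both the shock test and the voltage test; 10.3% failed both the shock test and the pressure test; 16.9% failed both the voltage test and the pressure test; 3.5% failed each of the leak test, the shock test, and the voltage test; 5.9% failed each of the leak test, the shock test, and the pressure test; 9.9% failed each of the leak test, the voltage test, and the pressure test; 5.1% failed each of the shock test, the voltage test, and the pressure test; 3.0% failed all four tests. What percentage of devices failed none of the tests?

P(at least one) = 44.2 + 40.7 + 37.8 + 31.7 − 16.6 − 21.0 − 15.4 − 7.8 − 10.3 − 16.9 + 3.5 + 5.9 + 9.9 + 5.1 − 3.0 = 87.8%
P(none) = 100% − 87.8% = 12.2%

12.2%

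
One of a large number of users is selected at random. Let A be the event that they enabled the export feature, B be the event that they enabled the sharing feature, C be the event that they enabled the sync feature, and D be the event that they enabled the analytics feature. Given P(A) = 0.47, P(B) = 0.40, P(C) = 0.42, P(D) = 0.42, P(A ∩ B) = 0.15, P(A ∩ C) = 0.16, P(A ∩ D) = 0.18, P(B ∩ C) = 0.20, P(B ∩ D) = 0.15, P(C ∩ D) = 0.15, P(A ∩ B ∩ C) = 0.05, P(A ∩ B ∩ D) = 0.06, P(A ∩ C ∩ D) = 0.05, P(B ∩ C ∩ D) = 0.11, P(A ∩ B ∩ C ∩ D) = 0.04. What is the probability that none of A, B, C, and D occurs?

0.05

Using inclusion–exclusion:
P(A ∪ B ∪ C ∪ D) = 0.47 + 0.40 + 0.42 + 0.42 − 0.15 − 0.16 − 0.18 − 0.20 − 0.15 − 0.15 + 0.05 + 0.06 + 0.05 + 0.11 − 0.04 = 0.95
P(none) = 1 − 0.95 = 0.05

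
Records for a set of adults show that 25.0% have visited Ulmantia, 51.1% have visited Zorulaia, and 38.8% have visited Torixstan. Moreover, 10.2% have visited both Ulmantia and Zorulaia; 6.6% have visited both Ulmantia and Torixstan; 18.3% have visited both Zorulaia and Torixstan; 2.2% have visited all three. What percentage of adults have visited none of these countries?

18.0%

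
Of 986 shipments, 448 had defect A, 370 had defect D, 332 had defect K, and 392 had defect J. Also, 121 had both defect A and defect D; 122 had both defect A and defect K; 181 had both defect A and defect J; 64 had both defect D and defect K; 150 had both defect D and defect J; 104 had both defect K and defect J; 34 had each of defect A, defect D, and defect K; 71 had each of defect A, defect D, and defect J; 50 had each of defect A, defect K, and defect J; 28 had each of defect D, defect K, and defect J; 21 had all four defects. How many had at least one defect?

962

N(≥1) = 448 + 370 + 332 + 392 − 121 − 122 − 181 − 64 − 150 − 104 + 34 + 71 + 50 + 28 − 21 = 962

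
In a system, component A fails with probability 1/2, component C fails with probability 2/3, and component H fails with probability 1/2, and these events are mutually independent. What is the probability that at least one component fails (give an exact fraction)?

P(none) = (1 − 1/2) × (1 − 2/3) × (1 − 1/2) = 1/2 × 1/3 × 1/2 = 1/12
P(at least one) = 1 − 1/12 = 11/12

11/12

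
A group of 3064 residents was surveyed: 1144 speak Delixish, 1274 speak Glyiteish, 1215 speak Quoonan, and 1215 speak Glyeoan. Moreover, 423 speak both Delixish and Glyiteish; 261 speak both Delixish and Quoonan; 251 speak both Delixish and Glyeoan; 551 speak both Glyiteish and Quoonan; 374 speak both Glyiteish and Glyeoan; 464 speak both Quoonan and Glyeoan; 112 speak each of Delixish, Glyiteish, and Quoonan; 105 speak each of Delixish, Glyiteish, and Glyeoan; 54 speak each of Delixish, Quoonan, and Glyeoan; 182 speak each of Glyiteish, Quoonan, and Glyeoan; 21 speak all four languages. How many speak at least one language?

|at least one| = 1144 + 1274 + 1215 + 1215 − 423 − 261 − 251 − 551 − 374 − 464 + 112 + 105 + 54 + 182 − 21 = 2956

2956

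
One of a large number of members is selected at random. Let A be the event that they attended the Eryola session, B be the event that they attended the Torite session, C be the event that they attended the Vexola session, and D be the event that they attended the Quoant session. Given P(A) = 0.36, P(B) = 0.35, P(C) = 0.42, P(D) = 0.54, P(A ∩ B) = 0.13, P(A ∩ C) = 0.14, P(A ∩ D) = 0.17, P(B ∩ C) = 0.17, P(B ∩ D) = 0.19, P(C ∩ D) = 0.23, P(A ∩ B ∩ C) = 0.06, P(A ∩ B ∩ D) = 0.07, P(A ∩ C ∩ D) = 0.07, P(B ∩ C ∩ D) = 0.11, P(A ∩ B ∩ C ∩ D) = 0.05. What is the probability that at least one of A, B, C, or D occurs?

0.90

P(A ∪ B ∪ C ∪ D) = 0.36 + 0.35 + 0.42 + 0.54 − 0.13 − 0.14 − 0.17 − 0.17 − 0.19 − 0.23 + 0.06 + 0.07 + 0.07 + 0.11 − 0.05 = 0.90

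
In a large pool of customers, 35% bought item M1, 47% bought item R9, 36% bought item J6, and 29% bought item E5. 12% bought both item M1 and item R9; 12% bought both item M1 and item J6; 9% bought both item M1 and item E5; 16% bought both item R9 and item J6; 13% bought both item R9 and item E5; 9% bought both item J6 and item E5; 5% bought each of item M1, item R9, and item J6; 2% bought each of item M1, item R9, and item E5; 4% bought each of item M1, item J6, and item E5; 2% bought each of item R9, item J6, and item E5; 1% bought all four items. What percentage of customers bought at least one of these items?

Apply inclusion-exclusion:
P(at least one) = 35 + 47 + 36 + 29 − 12 − 12 − 9 − 16 − 13 − 9 + 5 + 2 + 4 + 2 − 1 = 88%

88%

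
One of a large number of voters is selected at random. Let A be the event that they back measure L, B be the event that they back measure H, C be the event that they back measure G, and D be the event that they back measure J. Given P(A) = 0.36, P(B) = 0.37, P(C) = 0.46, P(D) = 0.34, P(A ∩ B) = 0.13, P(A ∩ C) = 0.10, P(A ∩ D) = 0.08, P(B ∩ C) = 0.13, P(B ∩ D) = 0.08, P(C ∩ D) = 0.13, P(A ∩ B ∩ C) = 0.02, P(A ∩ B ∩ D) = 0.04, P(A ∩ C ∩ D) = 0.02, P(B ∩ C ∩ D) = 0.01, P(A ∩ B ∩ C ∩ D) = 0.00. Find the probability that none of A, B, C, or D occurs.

By inclusion-exclusion,
P(A ∪ B ∪ C ∪ D) = 0.36 + 0.37 + 0.46 + 0.34 − 0.13 − 0.10 − 0.08 − 0.13 − 0.08 − 0.13 + 0.02 + 0.04 + 0.02 + 0.01 − 0.00 = 0.97
P(none) = 1 − 0.97 = 0.03

0.03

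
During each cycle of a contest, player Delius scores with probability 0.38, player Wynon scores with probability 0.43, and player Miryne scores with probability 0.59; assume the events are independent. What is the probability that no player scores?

P(none) = (1 − 0.38) × (1 − 0.43) × (1 − 0.59) = 0.62 × 0.57 × 0.41 = 0.144894

0.144894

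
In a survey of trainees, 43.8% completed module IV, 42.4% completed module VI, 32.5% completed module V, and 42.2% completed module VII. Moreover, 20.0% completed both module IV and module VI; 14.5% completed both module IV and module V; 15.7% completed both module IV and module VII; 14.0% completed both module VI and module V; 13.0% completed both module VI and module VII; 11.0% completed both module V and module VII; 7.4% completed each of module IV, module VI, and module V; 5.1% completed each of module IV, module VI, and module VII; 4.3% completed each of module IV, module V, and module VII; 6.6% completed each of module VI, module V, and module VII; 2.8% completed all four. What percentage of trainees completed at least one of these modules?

By inclusion–exclusion:
P(at least one) = 43.8 + 42.4 + 32.5 + 42.2 − 20.0 − 14.5 − 15.7 − 14.0 − 13.0 − 11.0 + 7.4 + 5.1 + 4.3 + 6.6 − 2.8 = 93.3%

93.3%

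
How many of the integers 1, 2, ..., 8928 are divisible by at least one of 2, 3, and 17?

6127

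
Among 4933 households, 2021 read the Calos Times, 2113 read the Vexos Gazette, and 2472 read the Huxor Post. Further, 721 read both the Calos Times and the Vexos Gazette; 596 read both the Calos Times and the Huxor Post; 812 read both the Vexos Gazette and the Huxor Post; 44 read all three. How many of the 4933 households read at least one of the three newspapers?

4521

Inclusion–exclusion gives
N(≥1) = 2021 + 2113 + 2472 − 721 − 596 − 812 + 44 = 4521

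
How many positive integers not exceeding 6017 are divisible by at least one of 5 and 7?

1891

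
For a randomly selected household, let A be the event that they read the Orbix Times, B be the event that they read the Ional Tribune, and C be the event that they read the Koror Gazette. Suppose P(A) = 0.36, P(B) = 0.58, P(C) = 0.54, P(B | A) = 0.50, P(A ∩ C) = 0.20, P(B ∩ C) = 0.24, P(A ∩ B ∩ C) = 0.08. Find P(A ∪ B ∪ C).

0.94

P(A ∩ B) = P(A)·P(B|A) = 0.36 × 0.50 = 0.18
By inclusion–exclusion:
P(A ∪ B ∪ C) = 0.36 + 0.58 + 0.54 − 0.18 − 0.20 − 0.24 + 0.08 = 0.94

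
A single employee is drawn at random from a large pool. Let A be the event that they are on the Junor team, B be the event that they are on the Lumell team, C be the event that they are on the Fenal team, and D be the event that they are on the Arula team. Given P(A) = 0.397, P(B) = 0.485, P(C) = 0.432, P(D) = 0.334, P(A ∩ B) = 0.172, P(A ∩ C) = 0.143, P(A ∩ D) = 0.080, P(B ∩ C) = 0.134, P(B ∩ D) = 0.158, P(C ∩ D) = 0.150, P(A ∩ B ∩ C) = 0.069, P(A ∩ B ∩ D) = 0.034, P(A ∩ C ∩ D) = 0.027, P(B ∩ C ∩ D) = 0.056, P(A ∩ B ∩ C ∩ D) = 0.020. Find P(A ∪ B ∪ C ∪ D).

0.977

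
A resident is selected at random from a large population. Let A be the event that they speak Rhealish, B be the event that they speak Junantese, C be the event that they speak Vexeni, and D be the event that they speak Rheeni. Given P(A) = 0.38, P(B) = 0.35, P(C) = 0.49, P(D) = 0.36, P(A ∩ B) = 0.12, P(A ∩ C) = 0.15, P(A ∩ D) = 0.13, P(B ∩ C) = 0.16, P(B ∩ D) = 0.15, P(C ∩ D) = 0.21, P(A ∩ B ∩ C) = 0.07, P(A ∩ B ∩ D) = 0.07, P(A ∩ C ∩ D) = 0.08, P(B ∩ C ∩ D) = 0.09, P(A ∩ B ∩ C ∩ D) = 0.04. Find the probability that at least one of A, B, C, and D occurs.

Apply inclusion-exclusion:
P(A ∪ B ∪ C ∪ D) = 0.38 + 0.35 + 0.49 + 0.36 − 0.12 − 0.15 − 0.13 − 0.16 − 0.15 − 0.21 + 0.07 + 0.07 + 0.08 + 0.09 − 0.04 = 0.93

0.93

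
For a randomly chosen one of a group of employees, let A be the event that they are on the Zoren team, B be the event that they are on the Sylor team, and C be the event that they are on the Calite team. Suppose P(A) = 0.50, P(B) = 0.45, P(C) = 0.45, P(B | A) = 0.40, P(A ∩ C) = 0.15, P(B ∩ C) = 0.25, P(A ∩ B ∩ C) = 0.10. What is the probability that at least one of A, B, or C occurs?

P(A ∩ B) = P(A)·P(B|A) = 0.50 × 0.40 = 0.20
P(A ∪ B ∪ C) = 0.50 + 0.45 + 0.45 − 0.20 − 0.15 − 0.25 + 0.10 = 0.90

0.90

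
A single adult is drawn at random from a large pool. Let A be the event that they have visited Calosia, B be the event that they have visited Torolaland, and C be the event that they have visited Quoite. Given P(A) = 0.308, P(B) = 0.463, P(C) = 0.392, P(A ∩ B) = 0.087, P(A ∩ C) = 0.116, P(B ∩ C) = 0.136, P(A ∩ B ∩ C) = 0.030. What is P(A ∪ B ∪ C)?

P(A ∪ B ∪ C) = 0.308 + 0.463 + 0.392 − 0.087 − 0.116 − 0.136 + 0.030 = 0.854

0.854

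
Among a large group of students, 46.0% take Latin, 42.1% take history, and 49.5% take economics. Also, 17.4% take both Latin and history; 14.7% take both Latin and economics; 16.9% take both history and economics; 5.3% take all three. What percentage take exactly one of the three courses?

55.5%

P(exactly one) = 46.0 + 42.1 + 49.5 − 2·17.4 − 2·14.7 − 2·16.9 + 3·5.3 = 55.5%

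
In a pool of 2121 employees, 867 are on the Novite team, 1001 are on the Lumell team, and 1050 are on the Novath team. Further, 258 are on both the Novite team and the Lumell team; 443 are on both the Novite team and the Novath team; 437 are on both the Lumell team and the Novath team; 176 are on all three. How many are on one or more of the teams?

1956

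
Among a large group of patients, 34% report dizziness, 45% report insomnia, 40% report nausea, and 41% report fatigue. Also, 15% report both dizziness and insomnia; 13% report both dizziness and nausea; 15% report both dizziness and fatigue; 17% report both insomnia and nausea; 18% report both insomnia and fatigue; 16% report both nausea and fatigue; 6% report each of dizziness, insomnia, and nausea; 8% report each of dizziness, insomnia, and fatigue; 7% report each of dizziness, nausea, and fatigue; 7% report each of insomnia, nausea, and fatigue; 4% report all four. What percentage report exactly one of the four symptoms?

40%

P(exactly one) = 34 + 45 + 40 + 41 − 2·15 − 2·13 − 2·15 − 2·17 − 2·18 − 2·16 + 3·6 + 3·8 + 3·7 + 3·7 − 4·4 = 40%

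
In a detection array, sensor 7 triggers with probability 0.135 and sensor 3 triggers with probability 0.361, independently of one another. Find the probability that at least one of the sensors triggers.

0.447265

P(none) = (1 − 0.135) × (1 − 0.361) = 0.865 × 0.639 = 0.552735
P(at least one) = 1 − 0.552735 = 0.447265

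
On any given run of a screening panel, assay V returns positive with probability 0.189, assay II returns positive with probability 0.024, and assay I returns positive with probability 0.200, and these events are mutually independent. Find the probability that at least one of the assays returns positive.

P(none) = (1 − 0.189) × (1 − 0.024) × (1 − 0.200) = 0.811 × 0.976 × 0.800 = 0.6332288
P(at least one) = 1 − 0.6332288 = 0.3667712

0.3667712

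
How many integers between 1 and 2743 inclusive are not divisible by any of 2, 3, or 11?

832

1371 + 914 + 249 − 457 − 124 − 83 + 41 = 1911
2743 − 1911 = 832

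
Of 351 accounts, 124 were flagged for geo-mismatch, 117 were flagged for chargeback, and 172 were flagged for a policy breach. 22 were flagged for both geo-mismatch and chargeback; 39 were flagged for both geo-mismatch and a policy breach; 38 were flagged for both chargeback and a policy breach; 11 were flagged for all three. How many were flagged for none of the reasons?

26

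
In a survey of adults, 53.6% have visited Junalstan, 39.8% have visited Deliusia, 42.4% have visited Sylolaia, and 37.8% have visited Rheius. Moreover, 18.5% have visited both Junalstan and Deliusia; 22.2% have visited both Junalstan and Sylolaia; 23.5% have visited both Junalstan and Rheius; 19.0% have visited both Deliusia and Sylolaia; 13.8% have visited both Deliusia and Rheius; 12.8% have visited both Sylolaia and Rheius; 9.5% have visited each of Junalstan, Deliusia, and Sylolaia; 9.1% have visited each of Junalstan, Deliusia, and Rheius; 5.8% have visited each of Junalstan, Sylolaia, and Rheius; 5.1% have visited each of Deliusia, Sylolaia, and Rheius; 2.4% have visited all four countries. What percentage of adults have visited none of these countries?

9.1%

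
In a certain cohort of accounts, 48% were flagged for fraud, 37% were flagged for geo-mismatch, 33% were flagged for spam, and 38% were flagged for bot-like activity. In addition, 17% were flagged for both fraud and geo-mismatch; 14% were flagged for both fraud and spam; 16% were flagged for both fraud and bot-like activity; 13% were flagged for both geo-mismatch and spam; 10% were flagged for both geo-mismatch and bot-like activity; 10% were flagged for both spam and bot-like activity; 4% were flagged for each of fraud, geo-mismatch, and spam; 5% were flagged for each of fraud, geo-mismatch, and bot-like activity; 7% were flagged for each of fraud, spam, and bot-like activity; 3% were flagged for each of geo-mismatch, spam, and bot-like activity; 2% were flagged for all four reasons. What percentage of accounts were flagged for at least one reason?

Using inclusion–exclusion:
P(≥1) = 48 + 37 + 33 + 38 − 17 − 14 − 16 − 13 − 10 − 10 + 4 + 5 + 7 + 3 − 2 = 93%

93%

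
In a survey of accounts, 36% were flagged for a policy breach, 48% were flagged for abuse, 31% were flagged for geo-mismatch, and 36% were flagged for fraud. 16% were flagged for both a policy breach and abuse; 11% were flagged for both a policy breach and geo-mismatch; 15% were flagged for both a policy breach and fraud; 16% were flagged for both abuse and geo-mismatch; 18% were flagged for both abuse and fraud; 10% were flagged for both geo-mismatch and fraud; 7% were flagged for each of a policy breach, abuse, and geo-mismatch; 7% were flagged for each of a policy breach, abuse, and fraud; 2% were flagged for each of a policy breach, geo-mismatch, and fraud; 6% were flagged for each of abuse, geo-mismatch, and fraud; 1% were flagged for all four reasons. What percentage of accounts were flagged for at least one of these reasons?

86%

P(union) = 36 + 48 + 31 + 36 − 16 − 11 − 15 − 16 − 18 − 10 + 7 + 7 + 2 + 6 − 1 = 86%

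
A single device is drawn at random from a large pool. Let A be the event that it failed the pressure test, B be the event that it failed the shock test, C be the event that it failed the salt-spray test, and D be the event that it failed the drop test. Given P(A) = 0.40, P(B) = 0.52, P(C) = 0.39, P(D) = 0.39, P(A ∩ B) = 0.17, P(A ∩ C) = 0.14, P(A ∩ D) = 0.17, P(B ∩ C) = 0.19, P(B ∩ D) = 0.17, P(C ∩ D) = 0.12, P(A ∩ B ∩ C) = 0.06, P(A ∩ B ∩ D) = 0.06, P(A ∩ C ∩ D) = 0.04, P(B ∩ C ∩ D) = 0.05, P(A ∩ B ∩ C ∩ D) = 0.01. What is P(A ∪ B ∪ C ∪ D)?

0.94

Using inclusion–exclusion:
P(A ∪ B ∪ C ∪ D) = 0.40 + 0.52 + 0.39 + 0.39 − 0.17 − 0.14 − 0.17 − 0.19 − 0.17 − 0.12 + 0.06 + 0.06 + 0.04 + 0.05 − 0.01 = 0.94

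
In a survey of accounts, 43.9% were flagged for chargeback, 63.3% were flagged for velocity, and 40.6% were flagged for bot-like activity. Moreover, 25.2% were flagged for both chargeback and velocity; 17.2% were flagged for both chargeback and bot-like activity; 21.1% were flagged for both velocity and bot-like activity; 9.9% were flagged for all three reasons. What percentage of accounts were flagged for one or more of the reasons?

By inclusion–exclusion:
P(at least one) = 43.9 + 63.3 + 40.6 − 25.2 − 17.2 − 21.1 + 9.9 = 94.2%

94.2%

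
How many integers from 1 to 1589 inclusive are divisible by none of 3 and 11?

Apply inclusion-exclusion:
floor(1589/3) + floor(1589/11) − floor(1589/33) = 529 + 144 − 48 = 625
1589 − 625 = 964

964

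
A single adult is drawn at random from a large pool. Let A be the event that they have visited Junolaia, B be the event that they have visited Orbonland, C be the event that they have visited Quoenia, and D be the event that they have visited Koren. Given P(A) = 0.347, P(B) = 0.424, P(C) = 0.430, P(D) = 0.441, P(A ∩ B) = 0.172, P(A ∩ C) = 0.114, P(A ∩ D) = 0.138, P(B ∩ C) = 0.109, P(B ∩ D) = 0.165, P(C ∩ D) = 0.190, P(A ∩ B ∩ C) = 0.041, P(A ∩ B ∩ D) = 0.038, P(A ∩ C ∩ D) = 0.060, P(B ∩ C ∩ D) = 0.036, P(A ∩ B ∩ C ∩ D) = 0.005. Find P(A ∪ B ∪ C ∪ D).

0.924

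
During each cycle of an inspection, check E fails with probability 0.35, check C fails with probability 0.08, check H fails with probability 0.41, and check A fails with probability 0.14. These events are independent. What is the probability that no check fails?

0.3034252

P(none) = (1 − 0.35) × (1 − 0.08) × (1 − 0.41) × (1 − 0.14) = 0.65 × 0.92 × 0.59 × 0.86 = 0.3034252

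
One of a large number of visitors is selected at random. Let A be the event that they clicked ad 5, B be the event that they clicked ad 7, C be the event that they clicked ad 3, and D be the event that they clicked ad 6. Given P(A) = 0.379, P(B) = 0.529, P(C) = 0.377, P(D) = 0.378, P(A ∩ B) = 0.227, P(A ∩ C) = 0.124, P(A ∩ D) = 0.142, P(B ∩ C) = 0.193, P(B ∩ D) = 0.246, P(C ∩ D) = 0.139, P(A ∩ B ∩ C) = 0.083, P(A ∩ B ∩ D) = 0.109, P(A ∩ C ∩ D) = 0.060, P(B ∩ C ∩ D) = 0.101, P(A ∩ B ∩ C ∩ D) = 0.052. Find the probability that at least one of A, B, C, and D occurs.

0.893

P(A ∪ B ∪ C ∪ D) = 0.379 + 0.529 + 0.377 + 0.378 − 0.227 − 0.124 − 0.142 − 0.193 − 0.246 − 0.139 + 0.083 + 0.109 + 0.060 + 0.101 − 0.052 = 0.893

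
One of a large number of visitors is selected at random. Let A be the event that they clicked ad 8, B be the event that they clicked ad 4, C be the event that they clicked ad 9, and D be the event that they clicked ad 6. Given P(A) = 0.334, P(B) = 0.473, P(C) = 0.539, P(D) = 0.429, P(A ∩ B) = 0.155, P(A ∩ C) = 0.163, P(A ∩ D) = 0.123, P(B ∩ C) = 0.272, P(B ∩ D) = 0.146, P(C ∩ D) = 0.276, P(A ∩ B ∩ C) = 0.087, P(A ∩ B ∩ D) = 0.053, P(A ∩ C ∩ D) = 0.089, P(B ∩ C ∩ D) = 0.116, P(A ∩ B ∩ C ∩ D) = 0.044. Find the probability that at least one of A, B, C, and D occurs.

P(A ∪ B ∪ C ∪ D) = 0.334 + 0.473 + 0.539 + 0.429 − 0.155 − 0.163 − 0.123 − 0.272 − 0.146 − 0.276 + 0.087 + 0.053 + 0.089 + 0.116 − 0.044 = 0.941

0.941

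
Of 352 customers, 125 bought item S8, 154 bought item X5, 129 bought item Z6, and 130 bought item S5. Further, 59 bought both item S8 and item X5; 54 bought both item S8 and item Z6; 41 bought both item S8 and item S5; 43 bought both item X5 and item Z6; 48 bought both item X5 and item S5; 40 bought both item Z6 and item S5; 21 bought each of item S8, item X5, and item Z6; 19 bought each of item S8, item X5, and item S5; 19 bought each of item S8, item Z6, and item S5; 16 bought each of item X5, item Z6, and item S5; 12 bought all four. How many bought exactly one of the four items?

Using the inclusion–exclusion count for exactly one event:
|exactly one| = 125 + 154 + 129 + 130 − 2·59 − 2·54 − 2·41 − 2·43 − 2·48 − 2·40 + 3·21 + 3·19 + 3·19 + 3·16 − 4·12 = 145

145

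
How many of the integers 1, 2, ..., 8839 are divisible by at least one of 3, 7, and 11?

4248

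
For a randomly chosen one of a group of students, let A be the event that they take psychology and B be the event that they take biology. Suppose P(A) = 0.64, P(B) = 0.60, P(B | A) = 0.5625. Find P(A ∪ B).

P(A ∩ B) = P(A)·P(B|A) = 0.64 × 0.5625 = 0.36
P(A ∪ B) = 0.64 + 0.60 − 0.36 = 0.88

0.88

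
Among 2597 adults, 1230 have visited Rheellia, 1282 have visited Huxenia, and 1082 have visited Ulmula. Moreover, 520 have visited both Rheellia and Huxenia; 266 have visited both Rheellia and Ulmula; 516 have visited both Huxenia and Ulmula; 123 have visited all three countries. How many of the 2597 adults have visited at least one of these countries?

By inclusion-exclusion,
|at least one| = 1230 + 1282 + 1082 − 520 − 266 − 516 + 123 = 2415

2415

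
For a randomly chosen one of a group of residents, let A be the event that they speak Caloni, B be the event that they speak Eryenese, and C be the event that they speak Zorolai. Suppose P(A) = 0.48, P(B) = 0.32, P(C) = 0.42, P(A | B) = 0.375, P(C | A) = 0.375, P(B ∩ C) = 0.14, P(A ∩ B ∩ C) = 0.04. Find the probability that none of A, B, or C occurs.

P(A ∩ B) = P(B)·P(A|B) = 0.32 × 0.375 = 0.12
P(A ∩ C) = P(A)·P(C|A) = 0.48 × 0.375 = 0.18
P(A ∪ B ∪ C) = 0.48 + 0.32 + 0.42 − 0.12 − 0.18 − 0.14 + 0.04 = 0.82
P(none) = 1 − 0.82 = 0.18

0.18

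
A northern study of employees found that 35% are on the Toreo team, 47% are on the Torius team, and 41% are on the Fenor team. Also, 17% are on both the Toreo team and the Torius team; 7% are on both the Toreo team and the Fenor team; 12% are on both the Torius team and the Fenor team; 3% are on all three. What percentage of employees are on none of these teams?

Inclusion–exclusion gives
P(≥1) = 35 + 47 + 41 − 17 − 7 − 12 + 3 = 90%
P(none) = 100% − 90% = 10%

10%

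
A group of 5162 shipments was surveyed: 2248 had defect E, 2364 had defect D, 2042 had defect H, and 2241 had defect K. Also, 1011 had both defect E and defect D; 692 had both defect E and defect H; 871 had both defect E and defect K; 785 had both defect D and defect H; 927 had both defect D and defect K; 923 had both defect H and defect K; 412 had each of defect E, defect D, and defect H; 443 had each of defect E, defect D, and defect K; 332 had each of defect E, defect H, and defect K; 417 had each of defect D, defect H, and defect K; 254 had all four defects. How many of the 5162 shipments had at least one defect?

Inclusion–exclusion gives
|at least one| = 2248 + 2364 + 2042 + 2241 − 1011 − 692 − 871 − 785 − 927 − 923 + 412 + 443 + 332 + 417 − 254 = 5036

5036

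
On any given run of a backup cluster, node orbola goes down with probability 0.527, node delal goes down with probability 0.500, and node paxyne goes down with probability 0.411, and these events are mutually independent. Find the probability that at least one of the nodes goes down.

0.8607015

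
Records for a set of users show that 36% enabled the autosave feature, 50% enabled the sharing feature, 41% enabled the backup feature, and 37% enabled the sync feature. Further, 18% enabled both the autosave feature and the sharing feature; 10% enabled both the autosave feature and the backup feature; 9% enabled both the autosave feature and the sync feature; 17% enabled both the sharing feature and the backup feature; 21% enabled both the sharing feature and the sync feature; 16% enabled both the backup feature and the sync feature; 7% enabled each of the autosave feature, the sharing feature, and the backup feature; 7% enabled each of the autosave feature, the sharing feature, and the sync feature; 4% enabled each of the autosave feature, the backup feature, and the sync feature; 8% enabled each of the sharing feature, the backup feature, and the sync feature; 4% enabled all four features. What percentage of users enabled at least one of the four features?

By inclusion-exclusion,
P(at least one) = 36 + 50 + 41 + 37 − 18 − 10 − 9 − 17 − 21 − 16 + 7 + 7 + 4 + 8 − 4 = 95%

95%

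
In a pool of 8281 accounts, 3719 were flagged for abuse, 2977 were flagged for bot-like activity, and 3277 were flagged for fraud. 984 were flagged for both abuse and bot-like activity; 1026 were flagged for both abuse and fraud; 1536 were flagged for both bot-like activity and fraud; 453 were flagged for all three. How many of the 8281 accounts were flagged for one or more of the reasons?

6880

By inclusion-exclusion,
|union| = 3719 + 2977 + 3277 − 984 − 1026 − 1536 + 453 = 6880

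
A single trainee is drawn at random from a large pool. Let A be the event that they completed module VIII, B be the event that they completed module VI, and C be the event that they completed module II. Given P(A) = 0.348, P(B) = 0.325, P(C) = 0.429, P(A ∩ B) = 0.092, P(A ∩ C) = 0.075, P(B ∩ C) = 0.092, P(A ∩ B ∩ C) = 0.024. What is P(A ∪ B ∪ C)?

By inclusion-exclusion,
P(A ∪ B ∪ C) = 0.348 + 0.325 + 0.429 − 0.092 − 0.075 − 0.092 + 0.024 = 0.867

0.867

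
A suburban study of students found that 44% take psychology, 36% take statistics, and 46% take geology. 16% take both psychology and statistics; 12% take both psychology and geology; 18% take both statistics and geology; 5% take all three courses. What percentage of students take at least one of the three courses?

P(at least one) = 44 + 36 + 46 − 16 − 12 − 18 + 5 = 85%

85%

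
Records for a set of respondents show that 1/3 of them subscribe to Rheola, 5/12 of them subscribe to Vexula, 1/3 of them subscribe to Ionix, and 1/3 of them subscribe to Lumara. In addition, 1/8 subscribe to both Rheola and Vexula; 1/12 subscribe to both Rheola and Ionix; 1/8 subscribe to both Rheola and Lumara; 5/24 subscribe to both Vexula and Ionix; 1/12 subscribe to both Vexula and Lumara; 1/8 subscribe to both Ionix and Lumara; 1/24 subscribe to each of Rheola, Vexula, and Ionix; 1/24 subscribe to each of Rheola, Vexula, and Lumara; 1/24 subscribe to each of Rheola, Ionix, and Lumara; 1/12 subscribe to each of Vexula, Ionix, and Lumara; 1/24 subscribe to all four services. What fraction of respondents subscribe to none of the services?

Apply inclusion-exclusion:
P(union) = 1/3 + 5/12 + 1/3 + 1/3 − 1/8 − 1/12 − 1/8 − 5/24 − 1/12 − 1/8 + 1/24 + 1/24 + 1/24 + 1/12 − 1/24 = 5/6
P(none) = 1 − 5/6 = 1/6

1/6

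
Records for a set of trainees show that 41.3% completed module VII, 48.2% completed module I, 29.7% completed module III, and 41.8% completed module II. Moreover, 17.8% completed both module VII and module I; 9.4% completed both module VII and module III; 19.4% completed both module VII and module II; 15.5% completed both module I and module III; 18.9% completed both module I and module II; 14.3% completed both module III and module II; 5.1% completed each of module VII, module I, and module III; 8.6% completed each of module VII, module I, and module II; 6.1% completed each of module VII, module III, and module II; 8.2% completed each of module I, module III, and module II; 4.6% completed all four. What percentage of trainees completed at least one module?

P(at least one) = 41.3 + 48.2 + 29.7 + 41.8 − 17.8 − 9.4 − 19.4 − 15.5 − 18.9 − 14.3 + 5.1 + 8.6 + 6.1 + 8.2 − 4.6 = 89.1%

89.1%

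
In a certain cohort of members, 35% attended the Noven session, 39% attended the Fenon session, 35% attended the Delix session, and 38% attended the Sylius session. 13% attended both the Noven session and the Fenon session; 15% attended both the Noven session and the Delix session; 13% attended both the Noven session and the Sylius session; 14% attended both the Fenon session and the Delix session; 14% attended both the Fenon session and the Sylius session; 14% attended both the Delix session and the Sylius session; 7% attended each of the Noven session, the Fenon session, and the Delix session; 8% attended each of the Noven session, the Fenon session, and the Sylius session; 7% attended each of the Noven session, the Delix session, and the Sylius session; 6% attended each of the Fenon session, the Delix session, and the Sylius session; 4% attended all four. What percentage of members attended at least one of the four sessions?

88%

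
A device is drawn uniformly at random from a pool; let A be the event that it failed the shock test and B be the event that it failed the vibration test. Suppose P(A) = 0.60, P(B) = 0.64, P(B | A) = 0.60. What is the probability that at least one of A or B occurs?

0.88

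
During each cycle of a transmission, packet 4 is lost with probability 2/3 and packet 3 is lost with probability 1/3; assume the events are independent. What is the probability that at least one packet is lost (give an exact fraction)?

7/9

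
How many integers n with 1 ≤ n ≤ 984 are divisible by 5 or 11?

268

196 + 89 − 17 = 268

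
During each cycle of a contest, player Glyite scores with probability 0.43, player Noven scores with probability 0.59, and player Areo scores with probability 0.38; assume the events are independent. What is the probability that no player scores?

0.144894

P(none) = (1 − 0.43) × (1 − 0.59) × (1 − 0.38) = 0.57 × 0.41 × 0.62 = 0.144894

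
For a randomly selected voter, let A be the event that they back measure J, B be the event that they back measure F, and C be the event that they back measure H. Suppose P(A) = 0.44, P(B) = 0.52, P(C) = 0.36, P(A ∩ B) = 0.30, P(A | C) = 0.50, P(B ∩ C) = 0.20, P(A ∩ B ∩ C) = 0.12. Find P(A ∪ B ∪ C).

0.76

P(A ∩ C) = P(C)·P(A|C) = 0.36 × 0.50 = 0.18
P(A ∪ B ∪ C) = 0.44 + 0.52 + 0.36 − 0.30 − 0.18 − 0.20 + 0.12 = 0.76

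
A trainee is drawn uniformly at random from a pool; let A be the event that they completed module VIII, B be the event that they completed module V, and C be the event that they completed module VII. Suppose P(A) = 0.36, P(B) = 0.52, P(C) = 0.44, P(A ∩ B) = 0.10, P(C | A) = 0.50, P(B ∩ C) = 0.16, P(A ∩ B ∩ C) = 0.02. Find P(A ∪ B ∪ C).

0.90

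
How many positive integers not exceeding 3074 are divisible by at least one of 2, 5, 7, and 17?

2082

By inclusion–exclusion:
floor(3074/2) + floor(3074/5) + floor(3074/7) + floor(3074/17) − floor(3074/10) − floor(3074/14) − floor(3074/34) − floor(3074/35) − floor(3074/85) − floor(3074/119) + floor(3074/70) + floor(3074/170) + floor(3074/238) + floor(3074/595) − floor(3074/1190) = 1537 + 614 + 439 + 180 − 307 − 219 − 90 − 87 − 36 − 25 + 43 + 18 + 12 + 5 − 2 = 2082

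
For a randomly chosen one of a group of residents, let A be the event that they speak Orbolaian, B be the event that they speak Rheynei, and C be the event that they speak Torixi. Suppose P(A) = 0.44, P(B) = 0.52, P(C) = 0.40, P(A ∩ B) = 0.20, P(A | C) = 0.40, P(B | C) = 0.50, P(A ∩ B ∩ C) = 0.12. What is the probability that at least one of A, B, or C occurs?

P(A ∩ C) = P(C)·P(A|C) = 0.40 × 0.40 = 0.16
P(B ∩ C) = P(C)·P(B|C) = 0.40 × 0.50 = 0.20
P(A ∪ B ∪ C) = 0.44 + 0.52 + 0.40 − 0.20 − 0.16 − 0.20 + 0.12 = 0.92

0.92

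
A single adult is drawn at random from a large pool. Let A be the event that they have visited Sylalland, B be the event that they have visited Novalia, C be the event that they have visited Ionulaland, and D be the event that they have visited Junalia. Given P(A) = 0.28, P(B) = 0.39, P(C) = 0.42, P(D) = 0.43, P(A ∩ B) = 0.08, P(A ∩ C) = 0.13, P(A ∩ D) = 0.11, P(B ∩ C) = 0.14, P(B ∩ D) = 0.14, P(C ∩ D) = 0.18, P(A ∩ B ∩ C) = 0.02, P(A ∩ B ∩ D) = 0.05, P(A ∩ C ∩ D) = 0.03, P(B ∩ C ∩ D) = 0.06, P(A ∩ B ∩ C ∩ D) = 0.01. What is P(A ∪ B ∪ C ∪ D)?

Apply inclusion-exclusion:
P(A ∪ B ∪ C ∪ D) = 0.28 + 0.39 + 0.42 + 0.43 − 0.08 − 0.13 − 0.11 − 0.14 − 0.14 − 0.18 + 0.02 + 0.05 + 0.03 + 0.06 − 0.01 = 0.89

0.89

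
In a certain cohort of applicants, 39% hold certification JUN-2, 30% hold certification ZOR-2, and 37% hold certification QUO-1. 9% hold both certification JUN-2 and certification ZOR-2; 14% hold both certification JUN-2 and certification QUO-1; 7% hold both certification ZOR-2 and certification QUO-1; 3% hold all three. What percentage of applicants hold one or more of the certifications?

79%

By inclusion–exclusion:
P(at least one) = 39 + 30 + 37 − 9 − 14 − 7 + 3 = 79%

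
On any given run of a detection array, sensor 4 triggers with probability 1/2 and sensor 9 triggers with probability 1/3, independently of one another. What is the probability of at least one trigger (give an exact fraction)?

2/3

P(none) = (1 − 1/2) × (1 − 1/3) = 1/2 × 2/3 = 1/3
P(at least one) = 1 − 1/3 = 2/3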